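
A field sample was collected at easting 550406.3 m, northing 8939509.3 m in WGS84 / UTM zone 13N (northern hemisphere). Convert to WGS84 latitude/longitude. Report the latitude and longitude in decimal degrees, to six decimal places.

Zone 13N: λ₀ = -105°, k₀ = 0.9996, false easting 500000 m.
Meridian distance M = (N − FN)/k₀ = 8943086.5 m.
Inverse transverse Mercator on WGS84 gives φ = 80.50830012°, λ = -102.26100062°.

lat 80.508300°, lon -102.261001°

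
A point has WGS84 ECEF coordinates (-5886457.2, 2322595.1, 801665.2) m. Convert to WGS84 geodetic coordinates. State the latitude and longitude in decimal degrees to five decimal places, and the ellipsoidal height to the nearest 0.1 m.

λ = atan2(Y, X) = 158.46750000°; p = √(X²+Y²) = 6328098.2 m.
Bowring's method on WGS84 (a = 6378137 m, b = 6356752.314 m) gives φ = 7.26809996°, h = 877.353 m.

lat 7.26810°, lon 158.46750°, h 877.4 m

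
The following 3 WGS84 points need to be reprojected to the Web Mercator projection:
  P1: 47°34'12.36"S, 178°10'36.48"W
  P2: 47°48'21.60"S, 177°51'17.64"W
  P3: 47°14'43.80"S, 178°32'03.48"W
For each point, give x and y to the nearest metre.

P1: x -19834551 m, y -6035630 m; P2: x -19798717 m, y -6074641 m; P3: x -19874347 m, y -5982238 m

Web Mercator: x = R·λ, y = R·ln tan(π/4+φ/2), R = 6378137 m.
P1 (-47.5701°, -178.1768°) → (-19834550.647, -6035630.476) m.
P2 (-47.8060°, -177.8549°) → (-19798716.903, -6074640.618) m.
P3 (-47.2455°, -178.5343°) → (-19874347.365, -5982238.390) m.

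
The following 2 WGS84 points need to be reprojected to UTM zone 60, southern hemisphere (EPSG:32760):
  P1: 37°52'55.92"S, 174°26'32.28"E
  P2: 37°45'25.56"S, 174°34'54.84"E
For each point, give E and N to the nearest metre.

UTM zone 60S: λ₀ = 177°, k₀ = 0.9996.
P1 (-37.8822°, 174.4423°) → (275063.491, 5804170.985) m.
P2 (-37.7571°, 174.5819°) → (286982.971, 5818381.358) m.

P1: E 275063 m, N 5804171 m; P2: E 286983 m, N 5818381 m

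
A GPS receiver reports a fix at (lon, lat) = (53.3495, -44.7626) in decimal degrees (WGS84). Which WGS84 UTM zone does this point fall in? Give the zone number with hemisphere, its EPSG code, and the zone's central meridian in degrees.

UTM zone = ⌊(λ + 180)/6⌋ + 1; 53.3495° ∈ [48°, 54°) → zone 39.
Hemisphere: S (φ < 0).
Central meridian λ₀ = 6×39 − 183 = 51°.
EPSG code: 32739.

Zone 39S (EPSG:32739), central meridian 51°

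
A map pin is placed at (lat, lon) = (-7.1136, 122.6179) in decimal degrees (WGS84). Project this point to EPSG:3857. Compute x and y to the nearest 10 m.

x 13649760 m, y -793920 m

Web Mercator is spherical with R = a = 6378137 m.
x = R·λ = 6378137 × 2.140086077 = 13649762.190 m.
y = R·ln tan(π/4 + φ/2) = 6378137 × -0.124475946 = -793924.636 m.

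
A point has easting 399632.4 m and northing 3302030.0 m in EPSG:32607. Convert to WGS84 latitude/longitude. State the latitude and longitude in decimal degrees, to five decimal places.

Zone 7N: λ₀ = -141°, k₀ = 0.9996, false easting 500000 m.
Meridian distance M = (N − FN)/k₀ = 3303351.3 m.
Inverse transverse Mercator on WGS84 gives φ = 29.84470030°, λ = -142.03899997°.

lat 29.84470°, lon -142.03900°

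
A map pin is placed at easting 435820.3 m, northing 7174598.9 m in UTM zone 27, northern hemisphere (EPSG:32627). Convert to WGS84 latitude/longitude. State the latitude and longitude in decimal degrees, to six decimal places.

Zone 27N: λ₀ = -21°, k₀ = 0.9996, false easting 500000 m.
Meridian distance M = (N − FN)/k₀ = 7177469.9 m.
Inverse transverse Mercator on WGS84 gives φ = 64.69010043°, λ = -22.34550059°.

lat 64.690100°, lon -22.345501°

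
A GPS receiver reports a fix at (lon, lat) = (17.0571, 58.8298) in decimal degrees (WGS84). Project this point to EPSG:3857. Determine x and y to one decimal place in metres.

x 1898787.7 m, y 8143690.7 m

Web Mercator is spherical with R = a = 6378137 m.
x = R·λ = 6378137 × 0.297702556 = 1898787.686 m.
y = R·ln tan(π/4 + φ/2) = 6378137 × 1.276813389 = 8143690.716 m.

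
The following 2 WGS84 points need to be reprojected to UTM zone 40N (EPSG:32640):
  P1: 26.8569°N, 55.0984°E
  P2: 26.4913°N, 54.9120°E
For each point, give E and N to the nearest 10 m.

P1: E 311070 m, N 2972000 m; P2: E 291890 m, N 2931790 m

UTM zone 40N: λ₀ = 57°, k₀ = 0.9996.
P1 (26.8569°, 55.0984°) → (311073.497, 2972002.454) m.
P2 (26.4913°, 54.9120°) → (291886.752, 2931786.060) m.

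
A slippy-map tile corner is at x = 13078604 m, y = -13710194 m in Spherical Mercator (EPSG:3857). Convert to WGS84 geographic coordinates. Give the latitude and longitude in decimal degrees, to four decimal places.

lat -76.7060°, lon 117.4871°

R = 6378137 m. λ = x/R = 117.48709868°.
φ = 2·arctan(exp(y/R)) − 90° = 2·arctan(0.11654) − 90° = -76.70599974°.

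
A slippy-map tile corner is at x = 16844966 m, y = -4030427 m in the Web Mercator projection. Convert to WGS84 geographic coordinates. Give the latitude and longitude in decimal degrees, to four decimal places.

R = 6378137 m. λ = x/R = 151.32090418°.
φ = 2·arctan(exp(y/R)) − 90° = 2·arctan(0.53157) − 90° = -34.01210092°.

lat -34.0121°, lon 151.3209°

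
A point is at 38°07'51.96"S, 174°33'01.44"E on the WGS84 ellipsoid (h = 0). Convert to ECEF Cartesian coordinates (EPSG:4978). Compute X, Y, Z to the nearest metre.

WGS84: a = 6378137 m, e² = 0.006694380; N(φ) = a/√(1−e²sin²φ) = 6386292.081 m.
X = (N+h)·cosφ·cosλ = -5000751.821 m; Y = (N+h)·cosφ·sinλ = 477078.332 m; Z = (N(1−e²)+h)·sinφ = -3916900.684 m.

X -5000752 m, Y 477078 m, Z -3916901 m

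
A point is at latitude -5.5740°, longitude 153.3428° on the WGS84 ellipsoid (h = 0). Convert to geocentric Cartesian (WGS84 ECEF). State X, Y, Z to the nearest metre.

WGS84: a = 6378137 m, e² = 0.006694380; N(φ) = a/√(1−e²sin²φ) = 6378338.425 m.
X = (N+h)·cosφ·cosλ = -5673410.579 m; Y = (N+h)·cosφ·sinλ = 2848120.164 m; Z = (N(1−e²)+h)·sinφ = -615388.701 m.

X -5673411 m, Y 2848120 m, Z -615389 m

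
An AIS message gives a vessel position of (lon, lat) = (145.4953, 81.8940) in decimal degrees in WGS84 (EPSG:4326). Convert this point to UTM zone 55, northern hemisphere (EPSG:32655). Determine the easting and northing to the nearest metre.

Zone 55 central meridian λ₀ = 6×55 − 183 = 147°; Δλ = -1.5047°.
Transverse Mercator on WGS84 with k₀ = 0.9996 gives E = 476315.560 m, N = 9093304.404 m.

E 476316 m, N 9093304 m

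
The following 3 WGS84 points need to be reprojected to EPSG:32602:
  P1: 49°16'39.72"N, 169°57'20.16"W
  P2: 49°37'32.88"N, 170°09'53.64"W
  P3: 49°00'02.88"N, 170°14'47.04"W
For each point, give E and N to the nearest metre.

UTM zone 2N: λ₀ = -171°, k₀ = 0.9996.
P1 (49.2777°, -169.9556°) → (575963.841, 5458851.859) m.
P2 (49.6258°, -170.1649°) → (560312.077, 5497361.645) m.
P3 (49.0008°, -170.2464°) → (555119.104, 5427818.295) m.

P1: E 575964 m, N 5458852 m; P2: E 560312 m, N 5497362 m; P3: E 555119 m, N 5427818 m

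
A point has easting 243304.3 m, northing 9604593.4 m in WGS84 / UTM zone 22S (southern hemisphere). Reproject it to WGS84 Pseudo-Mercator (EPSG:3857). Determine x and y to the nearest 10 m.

Unproject from UTM 22S (λ₀ = -51°) → φ = -3.57440019°, λ = -53.31069975°.
Web Mercator (R = 6378137 m): x = -5934519.950 m, y = -398158.758 m.

x -5934520 m, y -398160 m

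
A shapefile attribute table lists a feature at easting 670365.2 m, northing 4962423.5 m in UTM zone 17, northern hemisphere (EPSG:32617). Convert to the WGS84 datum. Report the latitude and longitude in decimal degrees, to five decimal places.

lat 44.79490°, lon -78.84610°

Zone 17N: λ₀ = -81°, k₀ = 0.9996, false easting 500000 m.
Meridian distance M = (N − FN)/k₀ = 4964409.3 m.
Inverse transverse Mercator on WGS84 gives φ = 44.79489961°, λ = -78.84609954°.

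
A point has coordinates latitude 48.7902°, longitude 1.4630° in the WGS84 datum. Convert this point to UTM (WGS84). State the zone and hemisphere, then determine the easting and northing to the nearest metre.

Zone 31N: E 387110 m, N 5405273 m

Longitude 1.4630° lies in the 6° band [0°, 6°), giving zone 31; latitude is north of the equator, so 31N.
Zone 31 central meridian λ₀ = 6×31 − 183 = 3°; Δλ = -1.5370°.
Transverse Mercator on WGS84 with k₀ = 0.9996 gives E = 387110.293 m, N = 5405272.981 m.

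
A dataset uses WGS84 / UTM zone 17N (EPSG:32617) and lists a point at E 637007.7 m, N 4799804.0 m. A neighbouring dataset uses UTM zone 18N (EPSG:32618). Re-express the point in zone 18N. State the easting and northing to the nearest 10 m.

UTM 17N → geographic: φ = 43.33860009°, λ = -79.30980008°.
UTM 18N (λ₀ = -75°) forward: E = 150630.945 m, N = 4807443.652 m.

E 150630 m, N 4807440 m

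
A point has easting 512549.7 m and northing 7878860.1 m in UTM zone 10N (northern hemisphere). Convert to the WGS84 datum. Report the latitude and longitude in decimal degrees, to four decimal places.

lat 71.0128°, lon -122.6544°

Zone 10N: λ₀ = -123°, k₀ = 0.9996, false easting 500000 m.
Meridian distance M = (N − FN)/k₀ = 7882012.9 m.
Inverse transverse Mercator on WGS84 gives φ = 71.01279965°, λ = -122.65439961°.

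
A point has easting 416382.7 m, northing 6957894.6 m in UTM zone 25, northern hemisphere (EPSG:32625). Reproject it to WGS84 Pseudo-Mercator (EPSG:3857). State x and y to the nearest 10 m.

x -3855720 m, y 9037240 m

Unproject from UTM 25N (λ₀ = -33°) → φ = 62.74189959°, λ = -34.63650019°.
Web Mercator (R = 6378137 m): x = -3855717.564 m, y = 9037242.016 m.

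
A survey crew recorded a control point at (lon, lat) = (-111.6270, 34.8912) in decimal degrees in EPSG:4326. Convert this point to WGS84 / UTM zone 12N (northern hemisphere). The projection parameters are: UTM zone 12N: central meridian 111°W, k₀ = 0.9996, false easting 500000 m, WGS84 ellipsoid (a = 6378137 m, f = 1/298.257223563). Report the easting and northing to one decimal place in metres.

E 442709.2 m, N 3861157.0 m

Zone 12 central meridian λ₀ = 6×12 − 183 = -111°; Δλ = -0.6270°.
Transverse Mercator on WGS84 with k₀ = 0.9996 gives E = 442709.185 m, N = 3861156.983 m.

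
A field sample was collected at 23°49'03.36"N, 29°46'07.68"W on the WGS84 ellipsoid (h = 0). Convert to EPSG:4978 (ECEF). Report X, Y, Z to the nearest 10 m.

WGS84: a = 6378137 m, e² = 0.006694380; N(φ) = a/√(1−e²sin²φ) = 6381621.330 m.
X = (N+h)·cosφ·cosλ = 5067710.868 m; Y = (N+h)·cosφ·sinλ = -2898641.816 m; Z = (N(1−e²)+h)·sinφ = 2559814.875 m.

X 5067710 m, Y -2898640 m, Z 2559810 m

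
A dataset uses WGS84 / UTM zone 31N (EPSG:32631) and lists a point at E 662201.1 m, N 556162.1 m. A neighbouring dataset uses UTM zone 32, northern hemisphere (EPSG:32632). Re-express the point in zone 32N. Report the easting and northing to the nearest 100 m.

E -3400 m, N 557700 m

UTM 31N → geographic: φ = 5.03000036°, λ = 4.46310030°.
UTM 32N (λ₀ = 9°) forward: E = -3433.860 m, N = 557730.843 m.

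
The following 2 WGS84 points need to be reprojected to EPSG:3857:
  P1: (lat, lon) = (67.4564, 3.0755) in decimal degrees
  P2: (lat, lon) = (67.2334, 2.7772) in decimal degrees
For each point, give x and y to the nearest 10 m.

Web Mercator: x = R·λ, y = R·ln tan(π/4+φ/2), R = 6378137 m.
P1 (67.4564°, 3.0755°) → (342363.094, 10287324.253) m.
P2 (67.2334°, 2.7772°) → (309156.490, 10222875.813) m.

P1: x 342360 m, y 10287320 m; P2: x 309160 m, y 10222880 m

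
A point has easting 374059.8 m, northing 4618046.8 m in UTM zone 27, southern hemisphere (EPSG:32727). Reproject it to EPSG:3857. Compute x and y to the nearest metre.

Unproject from UTM 27S (λ₀ = -21°) → φ = -48.57800045°, λ = -22.70749936°.
Web Mercator (R = 6378137 m): x = -2527787.266 m, y = -6203557.902 m.

x -2527787 m, y -6203558 m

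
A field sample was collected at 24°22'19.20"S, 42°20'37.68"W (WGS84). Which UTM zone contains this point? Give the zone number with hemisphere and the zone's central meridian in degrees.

Zone 23S, central meridian -45°

UTM zone = ⌊(λ + 180)/6⌋ + 1; -42.3438° ∈ [-48°, -42°) → zone 23.
Hemisphere: S (φ < 0).
Central meridian λ₀ = 6×23 − 183 = -45°.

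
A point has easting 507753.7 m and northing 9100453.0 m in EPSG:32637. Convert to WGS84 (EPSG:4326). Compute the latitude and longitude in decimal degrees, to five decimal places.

lat 81.96050°, lon 39.49660°

Zone 37N: λ₀ = 39°, k₀ = 0.9996, false easting 500000 m.
Meridian distance M = (N − FN)/k₀ = 9104094.6 m.
Inverse transverse Mercator on WGS84 gives φ = 81.96050033°, λ = 39.49659973°.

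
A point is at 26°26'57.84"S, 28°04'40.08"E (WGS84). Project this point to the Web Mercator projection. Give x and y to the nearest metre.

x 3125606 m, y -3054848 m

Web Mercator is spherical with R = a = 6378137 m.
x = R·λ = 6378137 × 0.490050057 = 3125606.399 m.
y = R·ln tan(π/4 + φ/2) = 6378137 × -0.478956217 = -3054848.368 m.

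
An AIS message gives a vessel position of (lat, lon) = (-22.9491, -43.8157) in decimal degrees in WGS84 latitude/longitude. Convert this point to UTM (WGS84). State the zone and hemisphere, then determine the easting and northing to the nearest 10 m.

Zone 23S: E 621420 m, N 7461630 m

Longitude -43.8157° lies in the 6° band [-48°, -42°), giving zone 23; latitude is south of the equator, so 23S.
Zone 23 central meridian λ₀ = 6×23 − 183 = -45°; Δλ = +1.1843°.
Transverse Mercator on WGS84 with k₀ = 0.9996 gives E = 621420.391 m, N = 7461625.493 m.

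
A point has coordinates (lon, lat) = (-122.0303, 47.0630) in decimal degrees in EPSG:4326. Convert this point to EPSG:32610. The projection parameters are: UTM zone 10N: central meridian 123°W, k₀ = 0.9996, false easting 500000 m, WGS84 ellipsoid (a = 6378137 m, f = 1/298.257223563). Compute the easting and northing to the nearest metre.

Zone 10 central meridian λ₀ = 6×10 − 183 = -123°; Δλ = +0.9697°.
Transverse Mercator on WGS84 with k₀ = 0.9996 gives E = 573635.052 m, N = 5212621.317 m.

E 573635 m, N 5212621 m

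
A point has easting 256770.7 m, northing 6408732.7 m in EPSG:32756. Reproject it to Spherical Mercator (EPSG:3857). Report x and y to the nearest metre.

Unproject from UTM 56S (λ₀ = 153°) → φ = -32.43200044°, λ = 150.41309997°.
Web Mercator (R = 6378137 m): x = 16743909.697 m, y = -3820151.943 m.

x 16743910 m, y -3820152 m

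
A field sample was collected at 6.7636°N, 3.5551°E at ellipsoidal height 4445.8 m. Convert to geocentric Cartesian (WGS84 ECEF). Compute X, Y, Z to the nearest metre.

WGS84: a = 6378137 m, e² = 0.006694380; N(φ) = a/√(1−e²sin²φ) = 6378433.140 m.
X = (N+h)·cosφ·cosλ = 6326259.933 m; Y = (N+h)·cosφ·sinλ = 393037.568 m; Z = (N(1−e²)+h)·sinφ = 746702.655 m.

X 6326260 m, Y 393038 m, Z 746703 m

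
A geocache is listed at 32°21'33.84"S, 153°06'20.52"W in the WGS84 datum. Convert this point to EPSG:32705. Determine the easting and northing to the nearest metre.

Zone 5 central meridian λ₀ = 6×5 − 183 = -153°; Δλ = -0.1057°.
Transverse Mercator on WGS84 with k₀ = 0.9996 gives E = 490055.208 m, N = 6419721.487 m.

E 490055 m, N 6419721 m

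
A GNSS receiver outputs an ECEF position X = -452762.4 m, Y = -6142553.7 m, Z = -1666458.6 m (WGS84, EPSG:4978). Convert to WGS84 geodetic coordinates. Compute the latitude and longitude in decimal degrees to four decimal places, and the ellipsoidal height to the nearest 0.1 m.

λ = atan2(Y, X) = -94.21559962°; p = √(X²+Y²) = 6159217.5 m.
Bowring's method on WGS84 (a = 6378137 m, b = 6356752.314 m) gives φ = -15.23689993°, h = 4005.927 m.

lat -15.2369°, lon -94.2156°, h 4005.9 m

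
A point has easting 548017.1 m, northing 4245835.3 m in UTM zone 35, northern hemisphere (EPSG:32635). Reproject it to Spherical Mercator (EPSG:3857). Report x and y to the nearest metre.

Unproject from UTM 35N (λ₀ = 27°) → φ = 38.35939961°, λ = 27.54959957°.
Web Mercator (R = 6378137 m): x = 3066807.395 m, y = 4630322.076 m.

x 3066807 m, y 4630322 m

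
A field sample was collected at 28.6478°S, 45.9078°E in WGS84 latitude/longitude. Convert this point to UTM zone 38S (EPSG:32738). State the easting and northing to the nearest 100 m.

Zone 38 central meridian λ₀ = 6×38 − 183 = 45°; Δλ = +0.9078°.
Transverse Mercator on WGS84 with k₀ = 0.9996 gives E = 588719.740 m, N = 6830697.128 m.

E 588700 m, N 6830700 m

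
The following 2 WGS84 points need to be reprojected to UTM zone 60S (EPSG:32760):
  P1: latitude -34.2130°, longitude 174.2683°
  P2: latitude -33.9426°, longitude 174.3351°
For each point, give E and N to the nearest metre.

P1: E 248329 m, N 6210852 m; P2: E 253703 m, N 6241009 m

UTM zone 60S: λ₀ = 177°, k₀ = 0.9996.
P1 (-34.2130°, 174.2683°) → (248329.480, 6210851.740) m.
P2 (-33.9426°, 174.3351°) → (253703.160, 6241008.826) m.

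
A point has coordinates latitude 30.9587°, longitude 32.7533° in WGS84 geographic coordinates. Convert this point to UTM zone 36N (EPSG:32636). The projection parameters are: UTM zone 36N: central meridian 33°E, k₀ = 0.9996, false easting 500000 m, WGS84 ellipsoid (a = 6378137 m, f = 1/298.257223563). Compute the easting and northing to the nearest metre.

E 476438 m, N 3425051 m

Zone 36 central meridian λ₀ = 6×36 − 183 = 33°; Δλ = -0.2467°.
Transverse Mercator on WGS84 with k₀ = 0.9996 gives E = 476438.344 m, N = 3425050.965 m.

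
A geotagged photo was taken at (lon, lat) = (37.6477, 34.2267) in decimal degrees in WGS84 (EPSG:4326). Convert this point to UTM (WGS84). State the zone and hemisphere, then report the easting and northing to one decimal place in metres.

Zone 37N: E 375446.5 m, N 3788119.3 m

Longitude 37.6477° lies in the 6° band [36°, 42°), giving zone 37; latitude is north of the equator, so 37N.
Zone 37 central meridian λ₀ = 6×37 − 183 = 39°; Δλ = -1.3523°.
Transverse Mercator on WGS84 with k₀ = 0.9996 gives E = 375446.471 m, N = 3788119.331 m.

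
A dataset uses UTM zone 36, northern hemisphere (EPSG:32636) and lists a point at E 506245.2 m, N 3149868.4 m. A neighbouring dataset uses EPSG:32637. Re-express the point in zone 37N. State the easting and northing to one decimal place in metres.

UTM 36N → geographic: φ = 28.47540045°, λ = 33.06379967°.
UTM 37N (λ₀ = 39°) forward: E = -81651.679 m, N = 3164265.986 m.

E -81651.7 m, N 3164266.0 m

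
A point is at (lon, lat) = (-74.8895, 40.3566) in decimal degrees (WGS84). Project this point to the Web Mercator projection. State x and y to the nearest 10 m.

x -8336660 m, y 4917900 m

Web Mercator is spherical with R = a = 6378137 m.
x = R·λ = 6378137 × -1.307068350 = -8336661.006 m.
y = R·ln tan(π/4 + φ/2) = 6378137 × 0.771055646 = 4917898.543 m.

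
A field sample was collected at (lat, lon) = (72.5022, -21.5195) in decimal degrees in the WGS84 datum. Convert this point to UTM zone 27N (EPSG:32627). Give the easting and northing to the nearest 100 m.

E 482600 m, N 8045000 m

Zone 27 central meridian λ₀ = 6×27 − 183 = -21°; Δλ = -0.5195°.
Transverse Mercator on WGS84 with k₀ = 0.9996 gives E = 482566.149 m, N = 8045025.525 m.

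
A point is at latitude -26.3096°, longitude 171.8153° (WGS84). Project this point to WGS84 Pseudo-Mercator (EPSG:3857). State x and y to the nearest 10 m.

x 19126390 m, y -3037480 m

Web Mercator is spherical with R = a = 6378137 m.
x = R·λ = 6378137 × 2.998742690 = 19126391.706 m.
y = R·ln tan(π/4 + φ/2) = 6378137 × -0.476232642 = -3037477.034 m.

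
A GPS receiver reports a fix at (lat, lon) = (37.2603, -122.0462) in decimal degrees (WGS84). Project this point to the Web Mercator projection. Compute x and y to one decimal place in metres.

Web Mercator is spherical with R = a = 6378137 m.
x = R·λ = 6378137 × -2.130108030 = -13586120.837 m.
y = R·ln tan(π/4 + φ/2) = 6378137 × 0.701686343 = 4475451.624 m.

x -13586120.8 m, y 4475451.6 m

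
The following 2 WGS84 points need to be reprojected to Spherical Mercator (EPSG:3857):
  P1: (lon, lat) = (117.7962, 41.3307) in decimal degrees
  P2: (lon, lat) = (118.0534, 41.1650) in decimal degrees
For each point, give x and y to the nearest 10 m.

P1: x 13113010 m, y 5061240 m; P2: x 13141640 m, y 5036710 m

Web Mercator: x = R·λ, y = R·ln tan(π/4+φ/2), R = 6378137 m.
P1 (41.3307°, 117.7962°) → (13113013.001, 5061242.890) m.
P2 (41.1650°, 118.0534°) → (13141644.374, 5036709.674) m.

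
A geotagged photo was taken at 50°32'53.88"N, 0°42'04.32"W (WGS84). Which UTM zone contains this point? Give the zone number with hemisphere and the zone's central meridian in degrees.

UTM zone = ⌊(λ + 180)/6⌋ + 1; -0.7012° ∈ [-6°, 0°) → zone 30.
Hemisphere: N (φ ≥ 0).
Central meridian λ₀ = 6×30 − 183 = -3°.

Zone 30N, central meridian -3°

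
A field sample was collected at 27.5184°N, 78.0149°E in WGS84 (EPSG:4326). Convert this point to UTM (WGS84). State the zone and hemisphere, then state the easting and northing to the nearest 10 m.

Longitude 78.0149° lies in the 6° band [78°, 84°), giving zone 44; latitude is north of the equator, so 44N.
Zone 44 central meridian λ₀ = 6×44 − 183 = 81°; Δλ = -2.9851°.
Transverse Mercator on WGS84 with k₀ = 0.9996 gives E = 205125.936 m, N = 3047406.108 m.

Zone 44N: E 205130 m, N 3047410 m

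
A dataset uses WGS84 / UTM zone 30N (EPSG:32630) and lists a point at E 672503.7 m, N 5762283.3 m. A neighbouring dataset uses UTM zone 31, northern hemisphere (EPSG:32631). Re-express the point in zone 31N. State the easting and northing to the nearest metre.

E 260506 m, N 5765049 m

UTM 30N → geographic: φ = 51.98439966°, λ = -0.48789956°.
UTM 31N (λ₀ = 3°) forward: E = 260506.225 m, N = 5765049.319 m.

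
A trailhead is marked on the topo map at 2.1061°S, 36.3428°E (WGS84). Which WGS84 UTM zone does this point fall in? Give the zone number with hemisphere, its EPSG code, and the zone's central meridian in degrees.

Zone 37S (EPSG:32737), central meridian 39°

UTM zone = ⌊(λ + 180)/6⌋ + 1; 36.3428° ∈ [36°, 42°) → zone 37.
Hemisphere: S (φ < 0).
Central meridian λ₀ = 6×37 − 183 = 39°.
EPSG code: 32737.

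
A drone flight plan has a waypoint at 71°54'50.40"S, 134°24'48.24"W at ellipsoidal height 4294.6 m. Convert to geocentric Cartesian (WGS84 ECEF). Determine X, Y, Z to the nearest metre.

X -1390846 m, Y -1419621 m, Z -6044796 m

WGS84: a = 6378137 m, e² = 0.006694380; N(φ) = a/√(1−e²sin²φ) = 6397516.296 m.
X = (N+h)·cosφ·cosλ = -1390846.361 m; Y = (N+h)·cosφ·sinλ = -1419621.219 m; Z = (N(1−e²)+h)·sinφ = -6044796.392 m.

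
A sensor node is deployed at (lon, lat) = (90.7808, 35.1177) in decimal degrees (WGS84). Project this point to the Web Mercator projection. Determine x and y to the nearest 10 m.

Web Mercator is spherical with R = a = 6378137 m.
x = R·λ = 6378137 × 1.584423858 = 10105672.430 m.
y = R·ln tan(π/4 + φ/2) = 6378137 × 0.655346166 = 4179887.630 m.

x 10105670 m, y 4179890 m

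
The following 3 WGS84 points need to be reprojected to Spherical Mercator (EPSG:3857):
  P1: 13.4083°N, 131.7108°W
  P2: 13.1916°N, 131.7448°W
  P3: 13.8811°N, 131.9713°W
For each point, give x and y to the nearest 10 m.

Web Mercator: x = R·λ, y = R·ln tan(π/4+φ/2), R = 6378137 m.
P1 (13.4083°, -131.7108°) → (-14661979.188, 1506418.398) m.
P2 (13.1916°, -131.7448°) → (-14665764.051, 1481630.617) m.
P3 (13.8811°, -131.9713°) → (-14690977.915, 1560578.980) m.

P1: x -14661980 m, y 1506420 m; P2: x -14665760 m, y 1481630 m; P3: x -14690980 m, y 1560580 m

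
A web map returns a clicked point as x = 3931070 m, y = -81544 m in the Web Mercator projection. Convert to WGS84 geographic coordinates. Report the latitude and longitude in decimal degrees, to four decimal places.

lat -0.7325°, lon 35.3134°

R = 6378137 m. λ = x/R = 35.31340264°.
φ = 2·arctan(exp(y/R)) − 90° = 2·arctan(0.98730) − 90° = -0.73250226°.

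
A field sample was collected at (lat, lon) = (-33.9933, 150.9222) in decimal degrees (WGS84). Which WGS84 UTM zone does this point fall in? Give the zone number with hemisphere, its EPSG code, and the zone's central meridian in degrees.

UTM zone = ⌊(λ + 180)/6⌋ + 1; 150.9222° ∈ [150°, 156°) → zone 56.
Hemisphere: S (φ < 0).
Central meridian λ₀ = 6×56 − 183 = 153°.
EPSG code: 32756.

Zone 56S (EPSG:32756), central meridian 153°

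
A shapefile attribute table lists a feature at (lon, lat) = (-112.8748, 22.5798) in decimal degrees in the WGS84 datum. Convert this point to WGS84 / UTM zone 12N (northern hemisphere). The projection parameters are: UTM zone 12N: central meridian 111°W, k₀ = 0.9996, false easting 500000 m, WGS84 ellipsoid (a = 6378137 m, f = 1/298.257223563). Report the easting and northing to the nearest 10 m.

Zone 12 central meridian λ₀ = 6×12 − 183 = -111°; Δλ = -1.8748°.
Transverse Mercator on WGS84 with k₀ = 0.9996 gives E = 307253.650 m, N = 2498216.105 m.

E 307250 m, N 2498220 m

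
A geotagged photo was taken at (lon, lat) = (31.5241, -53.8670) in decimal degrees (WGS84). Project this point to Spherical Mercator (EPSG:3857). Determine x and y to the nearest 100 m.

x 3509200 m, y -7145000 m

Web Mercator is spherical with R = a = 6378137 m.
x = R·λ = 6378137 × 0.550199339 = 3509246.760 m.
y = R·ln tan(π/4 + φ/2) = 6378137 × -1.120234297 = -7145007.817 m.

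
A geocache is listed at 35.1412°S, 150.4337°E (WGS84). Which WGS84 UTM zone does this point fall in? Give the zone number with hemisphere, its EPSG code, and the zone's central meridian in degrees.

Zone 56S (EPSG:32756), central meridian 153°

UTM zone = ⌊(λ + 180)/6⌋ + 1; 150.4337° ∈ [150°, 156°) → zone 56.
Hemisphere: S (φ < 0).
Central meridian λ₀ = 6×56 − 183 = 153°.
EPSG code: 32756.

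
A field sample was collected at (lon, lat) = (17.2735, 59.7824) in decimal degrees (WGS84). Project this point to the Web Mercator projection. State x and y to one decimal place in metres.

Web Mercator is spherical with R = a = 6378137 m.
x = R·λ = 6378137 × 0.301479448 = 1922877.224 m.
y = R·ln tan(π/4 + φ/2) = 6378137 × 1.309387079 = 8351450.177 m.

x 1922877.2 m, y 8351450.2 m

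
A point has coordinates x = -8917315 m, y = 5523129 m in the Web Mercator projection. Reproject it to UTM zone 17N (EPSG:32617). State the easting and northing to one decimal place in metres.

Web Mercator inverse (R = 6378137 m) → φ = 44.37159753°, λ = -80.10560358°.
UTM 17N forward: E = 571258.444 m, N = 4913535.664 m.

E 571258.4 m, N 4913535.7 m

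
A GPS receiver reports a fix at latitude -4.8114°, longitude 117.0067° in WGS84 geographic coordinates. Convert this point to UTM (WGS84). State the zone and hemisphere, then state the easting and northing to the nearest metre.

Zone 50S: E 500743 m, N 9468183 m

Longitude 117.0067° lies in the 6° band [114°, 120°), giving zone 50; latitude is south of the equator, so 50S.
Zone 50 central meridian λ₀ = 6×50 − 183 = 117°; Δλ = +0.0067°.
Transverse Mercator on WGS84 with k₀ = 0.9996 gives E = 500742.933 m, N = 9468183.197 m.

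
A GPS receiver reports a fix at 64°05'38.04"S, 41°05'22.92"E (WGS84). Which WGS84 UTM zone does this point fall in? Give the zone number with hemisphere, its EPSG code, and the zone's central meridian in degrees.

UTM zone = ⌊(λ + 180)/6⌋ + 1; 41.0897° ∈ [36°, 42°) → zone 37.
Hemisphere: S (φ < 0).
Central meridian λ₀ = 6×37 − 183 = 39°.
EPSG code: 32737.

Zone 37S (EPSG:32737), central meridian 39°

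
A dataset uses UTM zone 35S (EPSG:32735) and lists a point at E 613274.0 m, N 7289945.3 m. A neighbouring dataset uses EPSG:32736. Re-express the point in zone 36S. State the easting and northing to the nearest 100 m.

UTM 35S → geographic: φ = -24.50009982°, λ = 28.11800018°.
UTM 36S (λ₀ = 33°) forward: E = 4988.667 m, N = 7281643.797 m.

E 5000 m, N 7281600 m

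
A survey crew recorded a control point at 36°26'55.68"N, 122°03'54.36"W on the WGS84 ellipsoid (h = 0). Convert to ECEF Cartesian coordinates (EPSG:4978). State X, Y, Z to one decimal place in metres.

WGS84: a = 6378137 m, e² = 0.006694380; N(φ) = a/√(1−e²sin²φ) = 6385685.661 m.
X = (N+h)·cosφ·cosλ = -2726914.722 m; Y = (N+h)·cosφ·sinλ = -4352962.380 m; Z = (N(1−e²)+h)·sinφ = 3768365.884 m.

X -2726914.7 m, Y -4352962.4 m, Z 3768365.9 m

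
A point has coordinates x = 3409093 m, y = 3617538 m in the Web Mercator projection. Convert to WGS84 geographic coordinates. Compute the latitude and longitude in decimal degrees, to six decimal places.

lat 30.882801°, lon 30.624403°

R = 6378137 m. λ = x/R = 30.62440347°.
φ = 2·arctan(exp(y/R)) − 90° = 2·arctan(1.76328) − 90° = 30.88280133°.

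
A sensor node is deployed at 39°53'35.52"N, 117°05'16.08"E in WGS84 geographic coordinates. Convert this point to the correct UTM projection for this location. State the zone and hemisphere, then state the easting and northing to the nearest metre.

Longitude 117.0878° lies in the 6° band [114°, 120°), giving zone 50; latitude is north of the equator, so 50N.
Zone 50 central meridian λ₀ = 6×50 − 183 = 117°; Δλ = +0.0878°.
Transverse Mercator on WGS84 with k₀ = 0.9996 gives E = 507506.245 m, N = 4415907.262 m.

Zone 50N: E 507506 m, N 4415907 m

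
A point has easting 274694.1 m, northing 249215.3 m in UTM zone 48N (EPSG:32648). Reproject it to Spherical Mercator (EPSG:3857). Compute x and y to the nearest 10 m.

x 11463020 m, y 250900 m

Unproject from UTM 48N (λ₀ = 105°) → φ = 2.25329998°, λ = 102.97410023°.
Web Mercator (R = 6378137 m): x = 11463024.403 m, y = 250900.890 m.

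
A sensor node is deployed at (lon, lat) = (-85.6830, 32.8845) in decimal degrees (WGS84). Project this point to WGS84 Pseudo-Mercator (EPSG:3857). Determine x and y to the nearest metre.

x -9538188 m, y 3879983 m

Web Mercator is spherical with R = a = 6378137 m.
x = R·λ = 6378137 × -1.495450463 = -9538187.930 m.
y = R·ln tan(π/4 + φ/2) = 6378137 × 0.608325485 = 3879983.286 m.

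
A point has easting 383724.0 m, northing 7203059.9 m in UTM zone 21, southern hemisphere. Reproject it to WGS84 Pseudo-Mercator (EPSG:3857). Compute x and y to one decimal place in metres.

x -6473773.9 m, y -2910717.4 m

Unproject from UTM 21S (λ₀ = -57°) → φ = -25.28439977°, λ = -58.15490033°.
Web Mercator (R = 6378137 m): x = -6473773.892 m, y = -2910717.361 m.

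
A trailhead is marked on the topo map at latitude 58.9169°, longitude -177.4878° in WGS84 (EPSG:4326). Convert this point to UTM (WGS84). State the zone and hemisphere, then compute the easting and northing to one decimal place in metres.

Longitude -177.4878° lies in the 6° band [-180°, -174°), giving zone 1; latitude is north of the equator, so 1N.
Zone 1 central meridian λ₀ = 6×1 − 183 = -177°; Δλ = -0.4878°.
Transverse Mercator on WGS84 with k₀ = 0.9996 gives E = 471907.425 m, N = 6530901.262 m.

Zone 1N: E 471907.4 m, N 6530901.3 m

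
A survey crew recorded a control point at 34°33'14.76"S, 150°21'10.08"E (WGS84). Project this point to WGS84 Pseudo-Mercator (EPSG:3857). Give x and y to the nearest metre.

Web Mercator is spherical with R = a = 6378137 m.
x = R·λ = 6378137 × 2.624151400 = 16737197.135 m.
y = R·ln tan(π/4 + φ/2) = 6378137 × -0.643361692 = -4103449.014 m.

x 16737197 m, y -4103449 m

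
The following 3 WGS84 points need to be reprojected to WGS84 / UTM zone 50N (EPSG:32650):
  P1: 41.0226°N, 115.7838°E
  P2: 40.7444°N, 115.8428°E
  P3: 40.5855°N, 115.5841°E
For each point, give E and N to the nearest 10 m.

UTM zone 50N: λ₀ = 117°, k₀ = 0.9996.
P1 (41.0226°, 115.7838°) → (397749.585, 4541978.230) m.
P2 (40.7444°, 115.8428°) → (402301.718, 4511027.658) m.
P3 (40.5855°, 115.5841°) → (380175.884, 4493708.617) m.

P1: E 397750 m, N 4541980 m; P2: E 402300 m, N 4511030 m; P3: E 380180 m, N 4493710 m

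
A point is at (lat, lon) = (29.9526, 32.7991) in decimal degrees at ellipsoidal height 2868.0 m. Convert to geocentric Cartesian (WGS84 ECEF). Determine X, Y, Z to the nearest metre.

X 4651211 m, Y 2997397 m, Z 3167254 m

WGS84: a = 6378137 m, e² = 0.006694380; N(φ) = a/√(1−e²sin²φ) = 6383465.591 m.
X = (N+h)·cosφ·cosλ = 4651210.502 m; Y = (N+h)·cosφ·sinλ = 2997397.218 m; Z = (N(1−e²)+h)·sinφ = 3167254.161 m.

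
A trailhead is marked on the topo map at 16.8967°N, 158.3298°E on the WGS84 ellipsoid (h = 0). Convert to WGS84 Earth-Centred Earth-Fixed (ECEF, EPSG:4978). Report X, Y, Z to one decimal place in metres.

X -5673082.7 m, Y 2254176.6 m, Z 1841897.9 m

WGS84: a = 6378137 m, e² = 0.006694380; N(φ) = a/√(1−e²sin²φ) = 6379941.224 m.
X = (N+h)·cosφ·cosλ = -5673082.700 m; Y = (N+h)·cosφ·sinλ = 2254176.622 m; Z = (N(1−e²)+h)·sinφ = 1841897.852 m.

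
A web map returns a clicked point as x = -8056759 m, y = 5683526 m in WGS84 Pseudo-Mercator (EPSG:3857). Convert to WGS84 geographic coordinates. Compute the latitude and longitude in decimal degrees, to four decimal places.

lat 45.3925°, lon -72.3751°

R = 6378137 m. λ = x/R = -72.37509750°.
φ = 2·arctan(exp(y/R)) − 90° = 2·arctan(2.43780) − 90° = 45.39250199°.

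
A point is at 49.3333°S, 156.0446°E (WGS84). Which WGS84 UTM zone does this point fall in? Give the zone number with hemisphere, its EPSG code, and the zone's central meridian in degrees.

UTM zone = ⌊(λ + 180)/6⌋ + 1; 156.0446° ∈ [156°, 162°) → zone 57.
Hemisphere: S (φ < 0).
Central meridian λ₀ = 6×57 − 183 = 159°.
EPSG code: 32757.

Zone 57S (EPSG:32757), central meridian 159°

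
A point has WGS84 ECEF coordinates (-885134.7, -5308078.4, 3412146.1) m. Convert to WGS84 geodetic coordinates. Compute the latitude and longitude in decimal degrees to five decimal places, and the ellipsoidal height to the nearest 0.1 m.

λ = atan2(Y, X) = -99.46710036°; p = √(X²+Y²) = 5381371.5 m.
Bowring's method on WGS84 (a = 6378137 m, b = 6356752.314 m) gives φ = 32.55170037°, h = -20.725 m.

lat 32.55170°, lon -99.46710°, h -20.7 m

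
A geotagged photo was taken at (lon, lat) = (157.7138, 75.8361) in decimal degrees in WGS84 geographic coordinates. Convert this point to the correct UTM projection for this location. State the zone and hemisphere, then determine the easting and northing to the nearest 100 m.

Zone 57N: E 464900 m, N 8417300 m

Longitude 157.7138° lies in the 6° band [156°, 162°), giving zone 57; latitude is north of the equator, so 57N.
Zone 57 central meridian λ₀ = 6×57 − 183 = 159°; Δλ = -1.2862°.
Transverse Mercator on WGS84 with k₀ = 0.9996 gives E = 464870.449 m, N = 8417279.327 m.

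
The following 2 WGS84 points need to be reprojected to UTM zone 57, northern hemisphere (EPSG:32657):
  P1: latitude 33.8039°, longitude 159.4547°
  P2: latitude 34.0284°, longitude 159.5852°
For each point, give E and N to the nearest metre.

UTM zone 57N: λ₀ = 159°, k₀ = 0.9996.
P1 (33.8039°, 159.4547°) → (542086.974, 3740506.058) m.
P2 (34.0284°, 159.5852°) → (554024.314, 3765459.315) m.

P1: E 542087 m, N 3740506 m; P2: E 554024 m, N 3765459 m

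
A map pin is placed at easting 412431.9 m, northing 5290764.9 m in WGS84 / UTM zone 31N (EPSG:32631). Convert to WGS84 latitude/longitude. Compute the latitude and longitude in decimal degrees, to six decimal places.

lat 47.764300°, lon 1.831399°

Zone 31N: λ₀ = 3°, k₀ = 0.9996, false easting 500000 m.
Meridian distance M = (N − FN)/k₀ = 5292882.1 m.
Inverse transverse Mercator on WGS84 gives φ = 47.76429992°, λ = 1.83139941°.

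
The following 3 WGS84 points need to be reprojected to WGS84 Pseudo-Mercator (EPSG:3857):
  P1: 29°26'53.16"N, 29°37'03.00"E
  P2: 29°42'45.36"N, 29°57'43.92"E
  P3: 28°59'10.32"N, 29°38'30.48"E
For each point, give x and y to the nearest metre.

P1: x 3297005 m, y 3432804 m; P2: x 3335377 m, y 3466660 m; P3: x 3299710 m, y 3373890 m

Web Mercator: x = R·λ, y = R·ln tan(π/4+φ/2), R = 6378137 m.
P1 (29.4481°, 29.6175°) → (3297005.019, 3432803.691) m.
P2 (29.7126°, 29.9622°) → (3335376.847, 3466660.489) m.
P3 (28.9862°, 29.6418°) → (3299710.082, 3373889.721) m.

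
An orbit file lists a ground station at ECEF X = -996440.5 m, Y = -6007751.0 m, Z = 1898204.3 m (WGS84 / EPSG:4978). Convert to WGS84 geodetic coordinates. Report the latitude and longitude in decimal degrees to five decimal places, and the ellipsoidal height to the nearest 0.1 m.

lat 17.42190°, lon -99.41730°, h 2569.8 m

λ = atan2(Y, X) = -99.41729973°; p = √(X²+Y²) = 6089824.8 m.
Bowring's method on WGS84 (a = 6378137 m, b = 6356752.314 m) gives φ = 17.42190047°, h = 2569.786 m.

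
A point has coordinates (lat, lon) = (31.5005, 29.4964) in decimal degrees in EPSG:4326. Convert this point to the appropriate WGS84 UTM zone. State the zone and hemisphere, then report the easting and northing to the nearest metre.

Longitude 29.4964° lies in the 6° band [24°, 30°), giving zone 35; latitude is north of the equator, so 35N.
Zone 35 central meridian λ₀ = 6×35 − 183 = 27°; Δλ = +2.4964°.
Transverse Mercator on WGS84 with k₀ = 0.9996 gives E = 737101.981 m, N = 3487772.030 m.

Zone 35N: E 737102 m, N 3487772 m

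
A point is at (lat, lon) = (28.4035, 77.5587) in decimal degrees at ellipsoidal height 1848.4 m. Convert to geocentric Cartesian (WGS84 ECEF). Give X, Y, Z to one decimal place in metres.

WGS84: a = 6378137 m, e² = 0.006694380; N(φ) = a/√(1−e²sin²φ) = 6382973.085 m.
X = (N+h)·cosφ·cosλ = 1209952.997 m; Y = (N+h)·cosφ·sinλ = 5484329.389 m; Z = (N(1−e²)+h)·sinφ = 3016793.009 m.

X 1209953.0 m, Y 5484329.4 m, Z 3016793.0 m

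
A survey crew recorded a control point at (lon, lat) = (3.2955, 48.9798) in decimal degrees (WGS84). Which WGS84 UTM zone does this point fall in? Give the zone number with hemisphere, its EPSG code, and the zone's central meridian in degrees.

Zone 31N (EPSG:32631), central meridian 3°

UTM zone = ⌊(λ + 180)/6⌋ + 1; 3.2955° ∈ [0°, 6°) → zone 31.
Hemisphere: N (φ ≥ 0).
Central meridian λ₀ = 6×31 − 183 = 3°.
EPSG code: 32631.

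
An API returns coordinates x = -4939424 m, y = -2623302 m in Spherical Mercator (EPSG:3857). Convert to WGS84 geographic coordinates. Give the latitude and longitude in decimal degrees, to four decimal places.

R = 6378137 m. λ = x/R = -44.37160074°.
φ = 2·arctan(exp(y/R)) − 90° = 2·arctan(0.66279) − 90° = -22.92790258°.

lat -22.9279°, lon -44.3716°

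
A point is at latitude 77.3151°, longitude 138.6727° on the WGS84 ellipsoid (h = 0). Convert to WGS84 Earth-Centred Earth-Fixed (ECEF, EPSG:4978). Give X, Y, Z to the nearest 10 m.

WGS84: a = 6378137 m, e² = 0.006694380; N(φ) = a/√(1−e²sin²φ) = 6398554.027 m.
X = (N+h)·cosφ·cosλ = -1055123.740 m; Y = (N+h)·cosφ·sinλ = 927839.983 m; Z = (N(1−e²)+h)·sinφ = 6200592.126 m.

X -1055120 m, Y 927840 m, Z 6200590 m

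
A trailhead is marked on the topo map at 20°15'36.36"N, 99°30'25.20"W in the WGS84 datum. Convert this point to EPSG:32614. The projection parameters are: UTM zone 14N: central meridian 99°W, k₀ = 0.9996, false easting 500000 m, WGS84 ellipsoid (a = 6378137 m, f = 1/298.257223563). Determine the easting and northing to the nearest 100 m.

E 447100 m, N 2240300 m

Zone 14 central meridian λ₀ = 6×14 − 183 = -99°; Δλ = -0.5070°.
Transverse Mercator on WGS84 with k₀ = 0.9996 gives E = 447052.275 m, N = 2240345.521 m.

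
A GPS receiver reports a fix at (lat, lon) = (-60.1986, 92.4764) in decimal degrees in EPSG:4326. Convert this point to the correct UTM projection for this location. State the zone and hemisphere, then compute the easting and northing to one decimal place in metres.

Longitude 92.4764° lies in the 6° band [90°, 96°), giving zone 46; latitude is south of the equator, so 46S.
Zone 46 central meridian λ₀ = 6×46 − 183 = 93°; Δλ = -0.5236°.
Transverse Mercator on WGS84 with k₀ = 0.9996 gives E = 470970.231 m, N = 3326355.741 m.

Zone 46S: E 470970.2 m, N 3326355.7 m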